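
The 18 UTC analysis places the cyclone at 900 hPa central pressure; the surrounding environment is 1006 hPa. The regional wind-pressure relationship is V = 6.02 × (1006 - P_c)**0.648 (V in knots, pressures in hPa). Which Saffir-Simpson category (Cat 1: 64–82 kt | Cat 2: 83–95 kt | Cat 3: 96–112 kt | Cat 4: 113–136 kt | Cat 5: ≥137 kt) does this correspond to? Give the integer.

ΔP = 1006 − 900 = 106 hPa.
V ≈ 6.02 × 106^0.648 = 6.02 × 20.53 ≈ 124 kt.
124 kt falls in the Category 4 band.

4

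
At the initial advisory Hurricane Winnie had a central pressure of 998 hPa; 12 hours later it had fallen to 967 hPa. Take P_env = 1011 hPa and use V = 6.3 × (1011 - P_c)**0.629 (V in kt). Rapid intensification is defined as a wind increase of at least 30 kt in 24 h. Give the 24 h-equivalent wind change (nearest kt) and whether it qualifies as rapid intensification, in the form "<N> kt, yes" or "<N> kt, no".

V₁: ΔP = 13, V ≈ 6.3 × 13^0.629 ≈ 31.62 kt.
V₂: ΔP = 44, V ≈ 6.3 × 44^0.629 ≈ 68.09 kt.
ΔV over 12 h = 36.47 kt → 24 h equivalent = 36.47 × 24/12 ≈ 72.94 kt.
73 kt ≥ 30 kt ⇒ rapid intensification.

73 kt, yes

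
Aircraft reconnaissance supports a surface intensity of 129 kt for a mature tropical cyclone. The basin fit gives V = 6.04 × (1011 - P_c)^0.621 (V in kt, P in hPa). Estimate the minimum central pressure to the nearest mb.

ΔP = (V / 6.04)^(1/0.621) = (129/6.04)^1.610.
129/6.04 = 21.358; 21.358^1.610 ≈ 138.35 mb.
P_c = 1011 − 138.35 = 872.65 ≈ 873 mb.

873 mb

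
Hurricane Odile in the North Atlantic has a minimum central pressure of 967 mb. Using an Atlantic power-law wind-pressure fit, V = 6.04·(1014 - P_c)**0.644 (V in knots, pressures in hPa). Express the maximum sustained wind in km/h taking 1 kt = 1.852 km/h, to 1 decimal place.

ΔP = 1014 − 967 = 47 mb.
V ≈ 6.04 × 47^0.644 = 6.04 × 11.935 ≈ 72.089 kt.
72.089 × 1.852 ≈ 133.51 km/h → 133.5 km/h.

133.5 km/h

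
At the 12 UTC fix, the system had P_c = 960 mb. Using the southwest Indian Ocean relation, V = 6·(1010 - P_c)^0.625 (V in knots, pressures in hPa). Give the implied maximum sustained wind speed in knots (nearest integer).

69 kt

ΔP = 1010 − 960 = 50 mb.
50^0.625 ≈ 11.531.
V ≈ 6 × 11.531 ≈ 69.2 kt.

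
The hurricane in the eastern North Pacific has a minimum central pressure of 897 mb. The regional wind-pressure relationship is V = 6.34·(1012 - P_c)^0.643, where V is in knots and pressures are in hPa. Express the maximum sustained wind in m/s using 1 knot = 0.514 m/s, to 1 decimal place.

ΔP = 1012 − 897 = 115 mb.
V ≈ 6.34 × 115^0.643 = 6.34 × 21.136 ≈ 134.004 kt.
134.004 × 0.514 ≈ 68.88 m/s → 68.9 m/s.

68.9 m/s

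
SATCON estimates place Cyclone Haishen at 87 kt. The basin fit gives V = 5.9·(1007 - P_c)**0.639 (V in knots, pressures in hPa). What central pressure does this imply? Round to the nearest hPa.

940 hPa

ΔP = (V / 5.9)^(1/0.639) = (87/5.9)^1.565.
87/5.9 = 14.746; 14.746^1.565 ≈ 67.44 hPa.
P_c = 1007 − 67.44 = 939.56 ≈ 940 hPa.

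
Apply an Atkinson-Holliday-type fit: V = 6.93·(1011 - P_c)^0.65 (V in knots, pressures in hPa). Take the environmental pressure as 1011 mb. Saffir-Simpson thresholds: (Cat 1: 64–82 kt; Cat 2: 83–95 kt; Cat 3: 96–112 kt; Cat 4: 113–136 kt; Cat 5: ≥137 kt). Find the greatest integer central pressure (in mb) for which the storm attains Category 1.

Category 1 begins at V = 64 kt.
Required ΔP = (64/6.93)^(1/0.65) = 9.235^1.538 ≈ 30.57 mb.
P_c ≤ 1011 − 30.57 = 980.43, so the highest integer P_c is 980 mb.

980 mb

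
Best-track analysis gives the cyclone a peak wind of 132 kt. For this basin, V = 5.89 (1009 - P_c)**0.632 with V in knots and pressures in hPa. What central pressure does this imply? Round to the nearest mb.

ΔP = (V / 5.89)^(1/0.632) = (132/5.89)^1.582.
132/5.89 = 22.411; 22.411^1.582 ≈ 137.03 mb.
P_c = 1009 − 137.03 = 871.97 ≈ 872 mb.

872 mb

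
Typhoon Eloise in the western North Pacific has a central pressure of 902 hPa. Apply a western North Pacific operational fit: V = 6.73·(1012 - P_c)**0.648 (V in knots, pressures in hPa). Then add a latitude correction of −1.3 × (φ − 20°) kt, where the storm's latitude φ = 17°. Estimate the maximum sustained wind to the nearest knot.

ΔP = 1012 − 902 = 110 hPa.
110^0.648 ≈ 21.029.
V ≈ 6.73 × 21.029 ≈ 141.5 kt.
Latitude correction: −1.3 × (17 − 20) = 3.9 kt.
Corrected V ≈ 145.4 kt → 145 kt.

145 kt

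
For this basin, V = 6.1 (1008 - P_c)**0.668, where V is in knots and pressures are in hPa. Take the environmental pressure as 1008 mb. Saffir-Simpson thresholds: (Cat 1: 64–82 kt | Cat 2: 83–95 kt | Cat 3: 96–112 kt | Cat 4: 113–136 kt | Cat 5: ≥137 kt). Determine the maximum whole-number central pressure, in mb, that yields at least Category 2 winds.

958 mb

Category 2 begins at V = 83 kt.
Required ΔP = (83/6.1)^(1/0.668) = 13.607^1.497 ≈ 49.80 mb.
P_c ≤ 1008 − 49.80 = 958.20, so the highest integer P_c is 958 mb.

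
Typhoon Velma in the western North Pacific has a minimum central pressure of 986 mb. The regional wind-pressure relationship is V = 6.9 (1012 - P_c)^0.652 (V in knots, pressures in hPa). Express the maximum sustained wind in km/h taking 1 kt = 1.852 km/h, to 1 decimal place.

106.9 km/h

ΔP = 1012 − 986 = 26 mb.
V ≈ 6.9 × 26^0.652 = 6.9 × 8.367 ≈ 57.731 kt.
57.731 × 1.852 ≈ 106.92 km/h → 106.9 km/h.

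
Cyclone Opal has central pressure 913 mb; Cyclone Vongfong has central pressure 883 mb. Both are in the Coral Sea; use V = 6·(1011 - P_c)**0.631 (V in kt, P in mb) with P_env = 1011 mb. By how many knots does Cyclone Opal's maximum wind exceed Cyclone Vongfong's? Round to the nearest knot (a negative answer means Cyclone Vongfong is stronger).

-20 kt

Cyclone Opal: ΔP = 98; V ≈ 6 × 98^0.631 ≈ 108.30 kt.
Cyclone Vongfong: ΔP = 128; V ≈ 6 × 128^0.631 ≈ 128.17 kt.
Difference ≈ 108.30 − 128.17 = -19.87 → -20 kt.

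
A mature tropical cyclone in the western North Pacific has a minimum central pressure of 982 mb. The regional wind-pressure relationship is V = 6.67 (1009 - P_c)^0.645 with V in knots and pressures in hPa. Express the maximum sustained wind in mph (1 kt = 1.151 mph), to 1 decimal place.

64.3 mph

ΔP = 1009 − 982 = 27 mb.
V ≈ 6.67 × 27^0.645 = 6.67 × 8.380 ≈ 55.893 kt.
55.893 × 1.151 ≈ 64.33 mph → 64.3 mph.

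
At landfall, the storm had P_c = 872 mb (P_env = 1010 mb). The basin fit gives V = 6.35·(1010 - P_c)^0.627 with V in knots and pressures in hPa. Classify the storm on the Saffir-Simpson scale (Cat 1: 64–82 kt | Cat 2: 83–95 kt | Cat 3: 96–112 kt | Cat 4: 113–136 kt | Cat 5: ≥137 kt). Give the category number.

ΔP = 1010 − 872 = 138 mb.
V ≈ 6.35 × 138^0.627 = 6.35 × 21.96 ≈ 139 kt.
139 kt falls in the Category 5 band.

5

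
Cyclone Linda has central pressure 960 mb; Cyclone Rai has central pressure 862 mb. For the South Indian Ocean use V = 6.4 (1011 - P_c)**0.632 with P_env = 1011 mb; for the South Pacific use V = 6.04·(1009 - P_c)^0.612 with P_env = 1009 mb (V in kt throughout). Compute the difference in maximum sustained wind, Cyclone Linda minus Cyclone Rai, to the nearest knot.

Cyclone Linda: ΔP = 51; V ≈ 6.4 × 51^0.632 ≈ 76.80 kt.
Cyclone Rai: ΔP = 147; V ≈ 6.04 × 147^0.612 ≈ 128.07 kt.
Difference ≈ 76.80 − 128.07 = -51.27 → -51 kt.

-51 kt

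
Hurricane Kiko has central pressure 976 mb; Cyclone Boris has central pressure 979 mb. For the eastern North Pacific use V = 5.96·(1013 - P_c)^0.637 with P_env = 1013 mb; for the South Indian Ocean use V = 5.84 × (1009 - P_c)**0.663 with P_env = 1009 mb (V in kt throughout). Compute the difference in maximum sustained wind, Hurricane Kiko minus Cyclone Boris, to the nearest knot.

Hurricane Kiko: ΔP = 37; V ≈ 5.96 × 37^0.637 ≈ 59.46 kt.
Cyclone Boris: ΔP = 30; V ≈ 5.84 × 30^0.663 ≈ 55.69 kt.
Difference ≈ 59.46 − 55.69 = 3.77 → 4 kt.

4 kt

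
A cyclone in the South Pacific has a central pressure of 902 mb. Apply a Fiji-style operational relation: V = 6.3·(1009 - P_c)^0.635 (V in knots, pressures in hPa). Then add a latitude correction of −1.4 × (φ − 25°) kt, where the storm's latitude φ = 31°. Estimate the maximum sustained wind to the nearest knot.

114 kt

ΔP = 1009 − 902 = 107 mb.
107^0.635 ≈ 19.438.
V ≈ 6.3 × 19.438 ≈ 122.5 kt.
Latitude correction: −1.4 × (31 − 25) = -8.4 kt.
Corrected V ≈ 114.1 kt → 114 kt.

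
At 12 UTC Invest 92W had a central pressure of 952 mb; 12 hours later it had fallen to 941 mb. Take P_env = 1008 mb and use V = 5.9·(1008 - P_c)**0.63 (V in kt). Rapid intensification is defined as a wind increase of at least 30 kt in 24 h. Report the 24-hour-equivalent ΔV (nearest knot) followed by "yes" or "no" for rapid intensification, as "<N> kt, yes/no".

18 kt, no

V₁: ΔP = 56, V ≈ 5.9 × 56^0.63 ≈ 74.51 kt.
V₂: ΔP = 67, V ≈ 5.9 × 67^0.63 ≈ 83.42 kt.
ΔV over 12 h = 8.91 kt → 24 h equivalent = 8.91 × 24/12 ≈ 17.82 kt.
18 kt < 30 kt ⇒ not rapid intensification.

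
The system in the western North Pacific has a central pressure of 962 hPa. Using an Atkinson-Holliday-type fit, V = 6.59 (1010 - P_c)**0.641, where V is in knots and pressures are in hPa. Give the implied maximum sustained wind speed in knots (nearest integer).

ΔP = 1010 − 962 = 48 hPa.
48^0.641 ≈ 11.958.
V ≈ 6.59 × 11.958 ≈ 78.8 kt.

79 kt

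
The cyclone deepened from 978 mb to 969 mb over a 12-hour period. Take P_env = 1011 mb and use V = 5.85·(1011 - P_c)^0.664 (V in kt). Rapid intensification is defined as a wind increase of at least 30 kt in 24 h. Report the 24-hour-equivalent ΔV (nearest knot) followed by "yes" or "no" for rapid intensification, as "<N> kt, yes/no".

V₁: ΔP = 33, V ≈ 5.85 × 33^0.664 ≈ 59.63 kt.
V₂: ΔP = 42, V ≈ 5.85 × 42^0.664 ≈ 69.98 kt.
ΔV over 12 h = 10.35 kt → 24 h equivalent = 10.35 × 24/12 ≈ 20.70 kt.
21 kt < 30 kt ⇒ not rapid intensification.

21 kt, no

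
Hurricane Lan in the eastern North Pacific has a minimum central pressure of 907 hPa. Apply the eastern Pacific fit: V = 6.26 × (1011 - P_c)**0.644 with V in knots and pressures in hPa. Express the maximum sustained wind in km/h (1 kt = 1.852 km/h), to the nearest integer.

ΔP = 1011 − 907 = 104 hPa.
V ≈ 6.26 × 104^0.644 = 6.26 × 19.905 ≈ 124.607 kt.
124.607 × 1.852 ≈ 230.77 km/h → 231 km/h.

231 km/h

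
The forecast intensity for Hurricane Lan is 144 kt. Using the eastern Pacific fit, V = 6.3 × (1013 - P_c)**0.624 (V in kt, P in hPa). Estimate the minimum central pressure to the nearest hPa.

862 hPa

ΔP = (V / 6.3)^(1/0.624) = (144/6.3)^1.603.
144/6.3 = 22.857; 22.857^1.603 ≈ 150.63 hPa.
P_c = 1013 − 150.63 = 862.37 ≈ 862 hPa.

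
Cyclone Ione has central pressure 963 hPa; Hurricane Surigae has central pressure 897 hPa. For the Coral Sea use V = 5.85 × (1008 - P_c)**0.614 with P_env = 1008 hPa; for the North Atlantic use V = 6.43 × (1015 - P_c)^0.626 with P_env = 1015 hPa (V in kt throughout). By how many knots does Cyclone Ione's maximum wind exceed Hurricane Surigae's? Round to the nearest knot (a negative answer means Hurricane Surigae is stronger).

Cyclone Ione: ΔP = 45; V ≈ 5.85 × 45^0.614 ≈ 60.57 kt.
Hurricane Surigae: ΔP = 118; V ≈ 6.43 × 118^0.626 ≈ 127.41 kt.
Difference ≈ 60.57 − 127.41 = -66.84 → -67 kt.

-67 kt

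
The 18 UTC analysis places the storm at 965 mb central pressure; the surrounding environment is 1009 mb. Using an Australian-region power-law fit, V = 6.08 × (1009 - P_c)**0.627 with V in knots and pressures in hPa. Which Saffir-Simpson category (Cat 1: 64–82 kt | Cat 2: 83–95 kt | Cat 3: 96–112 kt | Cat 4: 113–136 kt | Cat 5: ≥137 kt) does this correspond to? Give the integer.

ΔP = 1009 − 965 = 44 mb.
V ≈ 6.08 × 44^0.627 = 6.08 × 10.73 ≈ 65 kt.
65 kt falls in the Category 1 band.

1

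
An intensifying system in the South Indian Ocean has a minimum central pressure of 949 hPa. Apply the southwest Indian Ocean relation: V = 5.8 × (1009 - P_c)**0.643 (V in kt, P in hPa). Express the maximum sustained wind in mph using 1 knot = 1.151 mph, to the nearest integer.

ΔP = 1009 − 949 = 60 hPa.
V ≈ 5.8 × 60^0.643 = 5.8 × 13.911 ≈ 80.682 kt.
80.682 × 1.151 ≈ 92.87 mph → 93 mph.

93 mph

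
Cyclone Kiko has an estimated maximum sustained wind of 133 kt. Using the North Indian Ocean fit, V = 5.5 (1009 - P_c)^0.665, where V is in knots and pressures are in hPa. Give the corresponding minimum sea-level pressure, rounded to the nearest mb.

ΔP = (V / 5.5)^(1/0.665) = (133/5.5)^1.504.
133/5.5 = 24.182; 24.182^1.504 ≈ 120.35 mb.
P_c = 1009 − 120.35 = 888.65 ≈ 889 mb.

889 mb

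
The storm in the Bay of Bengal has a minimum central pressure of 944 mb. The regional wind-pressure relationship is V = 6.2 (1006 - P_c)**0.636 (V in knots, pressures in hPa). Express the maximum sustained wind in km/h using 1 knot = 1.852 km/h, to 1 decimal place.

158.5 km/h

ΔP = 1006 − 944 = 62 mb.
V ≈ 6.2 × 62^0.636 = 6.2 × 13.803 ≈ 85.576 kt.
85.576 × 1.852 ≈ 158.49 km/h → 158.5 km/h.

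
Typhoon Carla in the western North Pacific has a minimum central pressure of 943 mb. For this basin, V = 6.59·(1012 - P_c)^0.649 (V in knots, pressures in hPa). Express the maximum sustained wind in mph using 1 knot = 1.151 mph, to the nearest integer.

118 mph

ΔP = 1012 − 943 = 69 mb.
V ≈ 6.59 × 69^0.649 = 6.59 × 15.610 ≈ 102.872 kt.
102.872 × 1.151 ≈ 118.41 mph → 118 mph.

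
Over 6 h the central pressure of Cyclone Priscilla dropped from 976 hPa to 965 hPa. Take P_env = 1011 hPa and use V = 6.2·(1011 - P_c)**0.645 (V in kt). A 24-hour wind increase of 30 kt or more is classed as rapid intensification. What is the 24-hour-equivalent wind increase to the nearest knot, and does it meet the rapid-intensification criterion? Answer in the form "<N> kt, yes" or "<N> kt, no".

V₁: ΔP = 35, V ≈ 6.2 × 35^0.645 ≈ 61.42 kt.
V₂: ΔP = 46, V ≈ 6.2 × 46^0.645 ≈ 73.26 kt.
ΔV over 6 h = 11.84 kt → 24 h equivalent = 11.84 × 24/6 ≈ 47.36 kt.
47 kt ≥ 30 kt ⇒ rapid intensification.

47 kt, yes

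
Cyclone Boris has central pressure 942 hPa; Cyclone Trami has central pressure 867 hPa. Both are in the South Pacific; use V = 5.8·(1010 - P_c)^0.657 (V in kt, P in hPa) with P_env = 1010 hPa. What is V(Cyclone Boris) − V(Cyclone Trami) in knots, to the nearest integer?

Cyclone Boris: ΔP = 68; V ≈ 5.8 × 68^0.657 ≈ 92.77 kt.
Cyclone Trami: ΔP = 143; V ≈ 5.8 × 143^0.657 ≈ 151.18 kt.
Difference ≈ 92.77 − 151.18 = -58.41 → -58 kt.

-58 kt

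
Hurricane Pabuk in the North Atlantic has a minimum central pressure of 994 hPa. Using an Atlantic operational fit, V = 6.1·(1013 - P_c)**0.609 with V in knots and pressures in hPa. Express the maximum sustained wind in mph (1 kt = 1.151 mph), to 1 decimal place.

42.2 mph

ΔP = 1013 − 994 = 19 hPa.
V ≈ 6.1 × 19^0.609 = 6.1 × 6.008 ≈ 36.651 kt.
36.651 × 1.151 ≈ 42.19 mph → 42.2 mph.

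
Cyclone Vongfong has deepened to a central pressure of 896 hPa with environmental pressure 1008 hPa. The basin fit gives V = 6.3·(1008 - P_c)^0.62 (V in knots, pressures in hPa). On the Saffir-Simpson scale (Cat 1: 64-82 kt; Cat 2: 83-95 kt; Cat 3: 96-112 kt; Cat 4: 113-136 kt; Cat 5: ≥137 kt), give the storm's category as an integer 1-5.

ΔP = 1008 − 896 = 112 hPa.
V ≈ 6.3 × 112^0.62 = 6.3 × 18.64 ≈ 117 kt.
117 kt falls in the Category 4 band.

4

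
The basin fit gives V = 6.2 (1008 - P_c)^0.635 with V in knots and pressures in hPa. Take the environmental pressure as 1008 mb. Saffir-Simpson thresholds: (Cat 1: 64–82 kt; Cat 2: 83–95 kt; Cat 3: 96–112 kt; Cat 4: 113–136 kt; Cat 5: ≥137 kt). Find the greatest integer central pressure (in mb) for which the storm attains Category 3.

933 mb

Category 3 begins at V = 96 kt.
Required ΔP = (96/6.2)^(1/0.635) = 15.484^1.575 ≈ 74.79 mb.
P_c ≤ 1008 − 74.79 = 933.21, so the highest integer P_c is 933 mb.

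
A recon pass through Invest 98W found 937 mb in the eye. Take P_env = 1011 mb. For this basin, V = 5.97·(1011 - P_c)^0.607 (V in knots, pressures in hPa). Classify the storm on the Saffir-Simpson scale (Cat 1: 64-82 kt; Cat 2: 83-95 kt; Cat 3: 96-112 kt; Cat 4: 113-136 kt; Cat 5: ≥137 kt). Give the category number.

ΔP = 1011 − 937 = 74 mb.
V ≈ 5.97 × 74^0.607 = 5.97 × 13.63 ≈ 81 kt.
81 kt falls in the Category 1 band.

1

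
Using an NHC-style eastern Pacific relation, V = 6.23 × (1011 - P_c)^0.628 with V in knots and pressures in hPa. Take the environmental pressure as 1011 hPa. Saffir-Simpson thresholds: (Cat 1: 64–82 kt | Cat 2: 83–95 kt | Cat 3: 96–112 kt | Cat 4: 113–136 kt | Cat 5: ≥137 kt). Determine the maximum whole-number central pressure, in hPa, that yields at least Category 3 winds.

933 hPa

Category 3 begins at V = 96 kt.
Required ΔP = (96/6.23)^(1/0.628) = 15.409^1.592 ≈ 77.87 hPa.
P_c ≤ 1011 − 77.87 = 933.13, so the highest integer P_c is 933 hPa.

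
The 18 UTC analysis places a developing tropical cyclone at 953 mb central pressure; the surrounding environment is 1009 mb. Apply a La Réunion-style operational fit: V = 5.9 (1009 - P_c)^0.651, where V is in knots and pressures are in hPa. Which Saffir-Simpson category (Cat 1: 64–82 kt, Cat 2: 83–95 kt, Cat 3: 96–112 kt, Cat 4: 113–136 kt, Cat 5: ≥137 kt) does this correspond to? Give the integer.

ΔP = 1009 − 953 = 56 mb.
V ≈ 5.9 × 56^0.651 = 5.9 × 13.74 ≈ 81 kt.
81 kt falls in the Category 1 band.

1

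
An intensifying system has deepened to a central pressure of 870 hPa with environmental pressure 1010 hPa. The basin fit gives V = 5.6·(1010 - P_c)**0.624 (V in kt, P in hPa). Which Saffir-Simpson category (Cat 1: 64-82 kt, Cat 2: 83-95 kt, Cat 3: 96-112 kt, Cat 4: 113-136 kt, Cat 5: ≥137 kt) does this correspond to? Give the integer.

4

ΔP = 1010 − 870 = 140 hPa.
V ≈ 5.6 × 140^0.624 = 5.6 × 21.84 ≈ 122 kt.
122 kt falls in the Category 4 band.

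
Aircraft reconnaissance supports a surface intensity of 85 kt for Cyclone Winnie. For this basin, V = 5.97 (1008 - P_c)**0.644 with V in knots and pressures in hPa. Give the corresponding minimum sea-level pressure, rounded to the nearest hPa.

ΔP = (V / 5.97)^(1/0.644) = (85/5.97)^1.553.
85/5.97 = 14.238; 14.238^1.553 ≈ 61.81 hPa.
P_c = 1008 − 61.81 = 946.19 ≈ 946 hPa.

946 hPa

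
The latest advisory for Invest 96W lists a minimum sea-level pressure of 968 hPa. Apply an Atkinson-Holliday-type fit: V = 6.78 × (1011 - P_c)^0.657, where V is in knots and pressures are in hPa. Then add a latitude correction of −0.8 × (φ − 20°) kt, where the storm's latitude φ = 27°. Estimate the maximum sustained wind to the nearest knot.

ΔP = 1011 − 968 = 43 hPa.
43^0.657 ≈ 11.836.
V ≈ 6.78 × 11.836 ≈ 80.2 kt.
Latitude correction: −0.8 × (27 − 20) = -5.6 kt.
Corrected V ≈ 74.6 kt → 75 kt.

75 kt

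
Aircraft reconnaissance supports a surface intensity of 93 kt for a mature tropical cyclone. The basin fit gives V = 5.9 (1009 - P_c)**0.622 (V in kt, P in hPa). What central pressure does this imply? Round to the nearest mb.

ΔP = (V / 5.9)^(1/0.622) = (93/5.9)^1.608.
93/5.9 = 15.763; 15.763^1.608 ≈ 84.23 mb.
P_c = 1009 − 84.23 = 924.77 ≈ 925 mb.

925 mb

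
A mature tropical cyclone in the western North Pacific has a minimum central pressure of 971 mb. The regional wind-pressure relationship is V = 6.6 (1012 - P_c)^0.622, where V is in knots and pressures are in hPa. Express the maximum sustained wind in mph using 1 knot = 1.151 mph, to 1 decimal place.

ΔP = 1012 − 971 = 41 mb.
V ≈ 6.6 × 41^0.622 = 6.6 × 10.073 ≈ 66.481 kt.
66.481 × 1.151 ≈ 76.52 mph → 76.5 mph.

76.5 mph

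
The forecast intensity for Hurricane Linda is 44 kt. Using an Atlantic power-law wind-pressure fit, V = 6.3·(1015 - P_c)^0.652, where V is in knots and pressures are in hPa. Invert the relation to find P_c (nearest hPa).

995 hPa

ΔP = (V / 6.3)^(1/0.652) = (44/6.3)^1.534.
44/6.3 = 6.984; 6.984^1.534 ≈ 19.71 hPa.
P_c = 1015 − 19.71 = 995.29 ≈ 995 hPa.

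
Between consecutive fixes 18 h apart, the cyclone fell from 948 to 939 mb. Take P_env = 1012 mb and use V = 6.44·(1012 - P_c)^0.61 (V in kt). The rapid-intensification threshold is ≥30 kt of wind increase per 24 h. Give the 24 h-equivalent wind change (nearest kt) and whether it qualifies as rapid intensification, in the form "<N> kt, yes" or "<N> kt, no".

9 kt, no

V₁: ΔP = 64, V ≈ 6.44 × 64^0.61 ≈ 81.41 kt.
V₂: ΔP = 73, V ≈ 6.44 × 73^0.61 ≈ 88.21 kt.
ΔV over 18 h = 6.80 kt → 24 h equivalent = 6.80 × 24/18 ≈ 9.07 kt.
9 kt < 30 kt ⇒ not rapid intensification.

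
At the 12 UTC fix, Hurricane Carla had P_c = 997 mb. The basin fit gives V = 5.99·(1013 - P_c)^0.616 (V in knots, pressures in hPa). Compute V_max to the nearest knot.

ΔP = 1013 − 997 = 16 mb.
16^0.616 ≈ 5.517.
V ≈ 5.99 × 5.517 ≈ 33.0 kt.

33 kt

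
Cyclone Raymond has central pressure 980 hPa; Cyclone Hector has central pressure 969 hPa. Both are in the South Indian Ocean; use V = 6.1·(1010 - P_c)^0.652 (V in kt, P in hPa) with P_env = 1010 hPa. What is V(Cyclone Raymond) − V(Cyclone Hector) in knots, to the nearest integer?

Cyclone Raymond: ΔP = 30; V ≈ 6.1 × 30^0.652 ≈ 56.03 kt.
Cyclone Hector: ΔP = 41; V ≈ 6.1 × 41^0.652 ≈ 68.69 kt.
Difference ≈ 56.03 − 68.69 = -12.66 → -13 kt.

-13 kt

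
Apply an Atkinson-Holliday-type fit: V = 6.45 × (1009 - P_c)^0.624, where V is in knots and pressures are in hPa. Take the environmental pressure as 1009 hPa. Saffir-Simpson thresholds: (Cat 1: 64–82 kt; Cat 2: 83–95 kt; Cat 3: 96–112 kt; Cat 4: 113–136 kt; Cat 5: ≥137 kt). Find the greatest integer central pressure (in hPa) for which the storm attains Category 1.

Category 1 begins at V = 64 kt.
Required ΔP = (64/6.45)^(1/0.624) = 9.922^1.603 ≈ 39.55 hPa.
P_c ≤ 1009 − 39.55 = 969.45, so the highest integer P_c is 969 hPa.

969 hPa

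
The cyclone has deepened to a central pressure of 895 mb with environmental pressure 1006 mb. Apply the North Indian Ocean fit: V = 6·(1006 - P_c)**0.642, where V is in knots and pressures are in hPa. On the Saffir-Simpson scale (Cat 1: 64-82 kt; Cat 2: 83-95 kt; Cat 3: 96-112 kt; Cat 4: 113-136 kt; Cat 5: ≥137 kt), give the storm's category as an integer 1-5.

4

ΔP = 1006 − 895 = 111 mb.
V ≈ 6 × 111^0.642 = 6 × 20.56 ≈ 123 kt.
123 kt falls in the Category 4 band.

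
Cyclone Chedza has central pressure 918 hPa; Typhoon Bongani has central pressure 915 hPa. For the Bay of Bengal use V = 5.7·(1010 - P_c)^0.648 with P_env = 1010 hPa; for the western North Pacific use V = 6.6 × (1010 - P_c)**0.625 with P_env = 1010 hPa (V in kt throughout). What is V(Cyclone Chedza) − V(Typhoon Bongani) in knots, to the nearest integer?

-7 kt

Cyclone Chedza: ΔP = 92; V ≈ 5.7 × 92^0.648 ≈ 106.76 kt.
Typhoon Bongani: ΔP = 95; V ≈ 6.6 × 95^0.625 ≈ 113.66 kt.
Difference ≈ 106.76 − 113.66 = -6.90 → -7 kt.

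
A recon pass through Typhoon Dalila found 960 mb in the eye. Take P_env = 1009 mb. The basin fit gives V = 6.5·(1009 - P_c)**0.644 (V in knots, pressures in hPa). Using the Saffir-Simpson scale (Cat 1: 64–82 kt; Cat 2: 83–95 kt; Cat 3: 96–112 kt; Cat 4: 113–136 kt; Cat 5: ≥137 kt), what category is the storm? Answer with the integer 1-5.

ΔP = 1009 − 960 = 49 mb.
V ≈ 6.5 × 49^0.644 = 6.5 × 12.26 ≈ 80 kt.
80 kt falls in the Category 1 band.

1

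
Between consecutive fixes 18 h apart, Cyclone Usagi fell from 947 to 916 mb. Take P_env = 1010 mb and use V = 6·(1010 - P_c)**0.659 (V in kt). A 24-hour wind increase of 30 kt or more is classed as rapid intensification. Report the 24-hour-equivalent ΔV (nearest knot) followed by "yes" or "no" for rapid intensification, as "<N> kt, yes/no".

37 kt, yes

V₁: ΔP = 63, V ≈ 6 × 63^0.659 ≈ 92.03 kt.
V₂: ΔP = 94, V ≈ 6 × 94^0.659 ≈ 119.80 kt.
ΔV over 18 h = 27.77 kt → 24 h equivalent = 27.77 × 24/18 ≈ 37.03 kt.
37 kt ≥ 30 kt ⇒ rapid intensification.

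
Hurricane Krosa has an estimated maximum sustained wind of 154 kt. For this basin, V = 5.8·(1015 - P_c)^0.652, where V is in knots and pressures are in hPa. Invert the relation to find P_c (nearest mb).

862 mb

ΔP = (V / 5.8)^(1/0.652) = (154/5.8)^1.534.
154/5.8 = 26.552; 26.552^1.534 ≈ 152.82 mb.
P_c = 1015 − 152.82 = 862.18 ≈ 862 mb.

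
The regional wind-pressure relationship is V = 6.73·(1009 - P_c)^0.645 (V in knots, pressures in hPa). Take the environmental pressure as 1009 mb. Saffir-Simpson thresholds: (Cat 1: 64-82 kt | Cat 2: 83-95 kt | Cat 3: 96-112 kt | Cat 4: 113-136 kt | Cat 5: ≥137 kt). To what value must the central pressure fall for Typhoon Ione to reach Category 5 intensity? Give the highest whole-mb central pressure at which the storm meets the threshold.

902 mb

Category 5 begins at V = 137 kt.
Required ΔP = (137/6.73)^(1/0.645) = 20.357^1.550 ≈ 106.91 mb.
P_c ≤ 1009 − 106.91 = 902.09, so the highest integer P_c is 902 mb.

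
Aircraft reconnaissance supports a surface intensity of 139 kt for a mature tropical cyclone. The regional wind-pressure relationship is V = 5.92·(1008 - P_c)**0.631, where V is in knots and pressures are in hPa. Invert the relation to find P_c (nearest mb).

ΔP = (V / 5.92)^(1/0.631) = (139/5.92)^1.585.
139/5.92 = 23.480; 23.480^1.585 ≈ 148.68 mb.
P_c = 1008 − 148.68 = 859.32 ≈ 859 mb.

859 mb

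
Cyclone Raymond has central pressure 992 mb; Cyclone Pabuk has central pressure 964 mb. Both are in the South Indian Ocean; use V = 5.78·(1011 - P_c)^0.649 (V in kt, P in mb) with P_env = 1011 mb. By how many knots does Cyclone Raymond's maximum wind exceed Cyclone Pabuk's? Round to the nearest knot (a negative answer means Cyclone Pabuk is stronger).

Cyclone Raymond: ΔP = 19; V ≈ 5.78 × 19^0.649 ≈ 39.07 kt.
Cyclone Pabuk: ΔP = 47; V ≈ 5.78 × 47^0.649 ≈ 70.33 kt.
Difference ≈ 39.07 − 70.33 = -31.26 → -31 kt.

-31 kt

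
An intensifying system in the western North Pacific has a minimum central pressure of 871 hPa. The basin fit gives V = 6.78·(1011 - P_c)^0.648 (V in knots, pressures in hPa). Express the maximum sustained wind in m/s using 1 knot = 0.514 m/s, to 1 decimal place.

ΔP = 1011 − 871 = 140 hPa.
V ≈ 6.78 × 140^0.648 = 6.78 × 24.586 ≈ 166.694 kt.
166.694 × 0.514 ≈ 85.68 m/s → 85.7 m/s.

85.7 m/s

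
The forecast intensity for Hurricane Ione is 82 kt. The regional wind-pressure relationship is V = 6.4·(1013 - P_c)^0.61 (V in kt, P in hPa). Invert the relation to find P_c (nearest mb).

ΔP = (V / 6.4)^(1/0.61) = (82/6.4)^1.639.
82/6.4 = 12.812; 12.812^1.639 ≈ 65.43 mb.
P_c = 1013 − 65.43 = 947.57 ≈ 948 mb.

948 mb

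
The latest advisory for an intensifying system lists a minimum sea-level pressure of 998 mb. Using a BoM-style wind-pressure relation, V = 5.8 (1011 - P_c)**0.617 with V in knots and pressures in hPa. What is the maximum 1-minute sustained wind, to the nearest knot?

28 kt

ΔP = 1011 − 998 = 13 mb.
13^0.617 ≈ 4.867.
V ≈ 5.8 × 4.867 ≈ 28.2 kt.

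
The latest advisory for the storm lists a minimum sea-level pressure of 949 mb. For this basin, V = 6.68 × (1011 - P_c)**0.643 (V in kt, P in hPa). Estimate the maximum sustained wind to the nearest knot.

95 kt

ΔP = 1011 − 949 = 62 mb.
62^0.643 ≈ 14.207.
V ≈ 6.68 × 14.207 ≈ 94.9 kt.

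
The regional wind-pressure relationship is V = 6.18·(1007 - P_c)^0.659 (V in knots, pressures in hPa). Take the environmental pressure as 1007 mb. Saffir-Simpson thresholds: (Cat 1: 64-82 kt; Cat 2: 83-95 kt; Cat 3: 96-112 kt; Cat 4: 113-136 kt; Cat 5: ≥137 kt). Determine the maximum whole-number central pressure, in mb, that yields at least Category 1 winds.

Category 1 begins at V = 64 kt.
Required ΔP = (64/6.18)^(1/0.659) = 10.356^1.517 ≈ 34.71 mb.
P_c ≤ 1007 − 34.71 = 972.29, so the highest integer P_c is 972 mb.

972 mb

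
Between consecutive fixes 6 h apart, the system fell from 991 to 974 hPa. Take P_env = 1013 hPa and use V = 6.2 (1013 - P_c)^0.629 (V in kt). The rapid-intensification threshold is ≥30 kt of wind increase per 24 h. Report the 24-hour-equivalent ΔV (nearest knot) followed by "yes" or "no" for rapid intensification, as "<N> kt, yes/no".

75 kt, yes

V₁: ΔP = 22, V ≈ 6.2 × 22^0.629 ≈ 43.33 kt.
V₂: ΔP = 39, V ≈ 6.2 × 39^0.629 ≈ 62.11 kt.
ΔV over 6 h = 18.78 kt → 24 h equivalent = 18.78 × 24/6 ≈ 75.12 kt.
75 kt ≥ 30 kt ⇒ rapid intensification.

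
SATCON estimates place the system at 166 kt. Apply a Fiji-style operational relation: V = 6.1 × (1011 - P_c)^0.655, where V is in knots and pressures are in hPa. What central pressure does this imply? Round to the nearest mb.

856 mb

ΔP = (V / 6.1)^(1/0.655) = (166/6.1)^1.527.
166/6.1 = 27.213; 27.213^1.527 ≈ 155.06 mb.
P_c = 1011 − 155.06 = 855.94 ≈ 856 mb.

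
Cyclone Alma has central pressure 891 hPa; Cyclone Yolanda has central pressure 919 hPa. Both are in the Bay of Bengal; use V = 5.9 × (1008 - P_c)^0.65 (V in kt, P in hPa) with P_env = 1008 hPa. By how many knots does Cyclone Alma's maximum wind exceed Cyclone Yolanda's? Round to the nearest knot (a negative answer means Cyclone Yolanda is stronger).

21 kt

Cyclone Alma: ΔP = 117; V ≈ 5.9 × 117^0.65 ≈ 130.37 kt.
Cyclone Yolanda: ΔP = 89; V ≈ 5.9 × 89^0.65 ≈ 109.13 kt.
Difference ≈ 130.37 − 109.13 = 21.24 → 21 kt.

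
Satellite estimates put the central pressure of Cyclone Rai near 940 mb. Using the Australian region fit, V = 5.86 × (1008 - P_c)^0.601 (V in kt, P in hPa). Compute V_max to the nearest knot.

ΔP = 1008 − 940 = 68 mb.
68^0.601 ≈ 12.628.
V ≈ 5.86 × 12.628 ≈ 74.0 kt.

74 kt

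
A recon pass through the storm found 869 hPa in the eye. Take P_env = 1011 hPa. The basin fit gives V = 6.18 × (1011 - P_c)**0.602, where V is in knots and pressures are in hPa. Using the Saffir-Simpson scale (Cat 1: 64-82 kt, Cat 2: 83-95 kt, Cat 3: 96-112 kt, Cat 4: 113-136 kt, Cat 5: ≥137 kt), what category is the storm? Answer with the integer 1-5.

ΔP = 1011 − 869 = 142 hPa.
V ≈ 6.18 × 142^0.602 = 6.18 × 19.76 ≈ 122 kt.
122 kt falls in the Category 4 band.

4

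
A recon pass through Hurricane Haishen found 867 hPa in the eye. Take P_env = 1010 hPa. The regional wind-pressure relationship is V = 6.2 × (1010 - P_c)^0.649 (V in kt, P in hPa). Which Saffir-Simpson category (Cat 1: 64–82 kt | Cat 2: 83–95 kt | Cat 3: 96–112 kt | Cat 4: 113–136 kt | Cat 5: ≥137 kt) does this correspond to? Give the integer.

5

ΔP = 1010 − 867 = 143 hPa.
V ≈ 6.2 × 143^0.649 = 6.2 × 25.05 ≈ 155 kt.
155 kt falls in the Category 5 band.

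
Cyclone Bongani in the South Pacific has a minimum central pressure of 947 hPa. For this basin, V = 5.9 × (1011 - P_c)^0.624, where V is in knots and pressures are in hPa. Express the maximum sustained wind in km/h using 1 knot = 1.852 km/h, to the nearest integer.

ΔP = 1011 − 947 = 64 hPa.
V ≈ 5.9 × 64^0.624 = 5.9 × 13.399 ≈ 79.051 kt.
79.051 × 1.852 ≈ 146.40 km/h → 146 km/h.

146 km/h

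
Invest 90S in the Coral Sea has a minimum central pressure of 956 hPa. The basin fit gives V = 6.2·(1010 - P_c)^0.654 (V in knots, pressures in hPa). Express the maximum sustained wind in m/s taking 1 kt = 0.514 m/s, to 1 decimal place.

ΔP = 1010 − 956 = 54 hPa.
V ≈ 6.2 × 54^0.654 = 6.2 × 13.583 ≈ 84.213 kt.
84.213 × 0.514 ≈ 43.29 m/s → 43.3 m/s.

43.3 m/s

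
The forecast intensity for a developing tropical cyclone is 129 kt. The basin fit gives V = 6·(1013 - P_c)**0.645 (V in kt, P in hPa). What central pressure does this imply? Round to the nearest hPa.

897 hPa

ΔP = (V / 6)^(1/0.645) = (129/6)^1.550.
129/6 = 21.500; 21.500^1.550 ≈ 116.36 hPa.
P_c = 1013 − 116.36 = 896.64 ≈ 897 hPa.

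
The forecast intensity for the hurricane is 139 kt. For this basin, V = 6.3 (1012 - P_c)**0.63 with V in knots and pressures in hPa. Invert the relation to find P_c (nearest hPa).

876 hPa

ΔP = (V / 6.3)^(1/0.63) = (139/6.3)^1.587.
139/6.3 = 22.063; 22.063^1.587 ≈ 135.77 hPa.
P_c = 1012 − 135.77 = 876.23 ≈ 876 hPa.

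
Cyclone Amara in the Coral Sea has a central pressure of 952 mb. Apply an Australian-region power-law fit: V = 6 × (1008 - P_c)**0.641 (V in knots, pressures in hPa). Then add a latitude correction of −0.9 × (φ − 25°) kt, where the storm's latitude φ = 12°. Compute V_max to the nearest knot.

91 kt

ΔP = 1008 − 952 = 56 mb.
56^0.641 ≈ 13.200.
V ≈ 6 × 13.200 ≈ 79.2 kt.
Latitude correction: −0.9 × (12 − 25) = 11.7 kt.
Corrected V ≈ 90.9 kt → 91 kt.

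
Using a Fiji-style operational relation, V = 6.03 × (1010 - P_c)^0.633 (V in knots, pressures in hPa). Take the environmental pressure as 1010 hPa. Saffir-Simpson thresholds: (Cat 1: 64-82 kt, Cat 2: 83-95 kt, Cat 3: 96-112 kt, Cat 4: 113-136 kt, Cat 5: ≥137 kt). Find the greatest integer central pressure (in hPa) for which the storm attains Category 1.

968 hPa

Category 1 begins at V = 64 kt.
Required ΔP = (64/6.03)^(1/0.633) = 10.614^1.580 ≈ 41.75 hPa.
P_c ≤ 1010 − 41.75 = 968.25, so the highest integer P_c is 968 hPa.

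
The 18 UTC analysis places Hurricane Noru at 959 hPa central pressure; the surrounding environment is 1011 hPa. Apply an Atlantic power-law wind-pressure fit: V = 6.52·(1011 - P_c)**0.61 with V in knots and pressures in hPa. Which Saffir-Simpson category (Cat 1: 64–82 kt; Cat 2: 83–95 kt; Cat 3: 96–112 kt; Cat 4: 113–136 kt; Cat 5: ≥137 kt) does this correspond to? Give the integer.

1

ΔP = 1011 − 959 = 52 hPa.
V ≈ 6.52 × 52^0.61 = 6.52 × 11.14 ≈ 73 kt.
73 kt falls in the Category 1 band.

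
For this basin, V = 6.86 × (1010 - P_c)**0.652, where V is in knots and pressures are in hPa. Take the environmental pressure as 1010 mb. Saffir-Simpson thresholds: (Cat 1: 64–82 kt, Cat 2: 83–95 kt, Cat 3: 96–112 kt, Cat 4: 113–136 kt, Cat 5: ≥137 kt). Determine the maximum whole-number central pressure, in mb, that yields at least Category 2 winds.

964 mb

Category 2 begins at V = 83 kt.
Required ΔP = (83/6.86)^(1/0.652) = 12.099^1.534 ≈ 45.78 mb.
P_c ≤ 1010 − 45.78 = 964.22, so the highest integer P_c is 964 mb.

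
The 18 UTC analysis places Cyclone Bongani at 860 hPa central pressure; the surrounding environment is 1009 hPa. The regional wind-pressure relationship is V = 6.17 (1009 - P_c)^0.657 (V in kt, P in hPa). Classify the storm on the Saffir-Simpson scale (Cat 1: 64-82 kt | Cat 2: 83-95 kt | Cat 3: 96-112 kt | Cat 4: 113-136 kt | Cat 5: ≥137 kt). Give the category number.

ΔP = 1009 − 860 = 149 hPa.
V ≈ 6.17 × 149^0.657 = 6.17 × 26.78 ≈ 165 kt.
165 kt falls in the Category 5 band.

5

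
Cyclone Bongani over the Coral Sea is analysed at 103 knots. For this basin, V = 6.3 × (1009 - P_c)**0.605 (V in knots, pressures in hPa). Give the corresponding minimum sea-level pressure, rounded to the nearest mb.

908 mb

ΔP = (V / 6.3)^(1/0.605) = (103/6.3)^1.653.
103/6.3 = 16.349; 16.349^1.653 ≈ 101.34 mb.
P_c = 1009 − 101.34 = 907.66 ≈ 908 mb.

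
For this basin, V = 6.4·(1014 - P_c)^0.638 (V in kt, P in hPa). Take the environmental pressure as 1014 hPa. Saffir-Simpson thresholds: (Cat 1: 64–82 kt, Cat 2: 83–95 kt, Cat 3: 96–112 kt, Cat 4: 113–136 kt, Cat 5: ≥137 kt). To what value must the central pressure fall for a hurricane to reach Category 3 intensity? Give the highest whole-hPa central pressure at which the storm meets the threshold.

Category 3 begins at V = 96 kt.
Required ΔP = (96/6.4)^(1/0.638) = 15.000^1.567 ≈ 69.73 hPa.
P_c ≤ 1014 − 69.73 = 944.27, so the highest integer P_c is 944 hPa.

944 hPa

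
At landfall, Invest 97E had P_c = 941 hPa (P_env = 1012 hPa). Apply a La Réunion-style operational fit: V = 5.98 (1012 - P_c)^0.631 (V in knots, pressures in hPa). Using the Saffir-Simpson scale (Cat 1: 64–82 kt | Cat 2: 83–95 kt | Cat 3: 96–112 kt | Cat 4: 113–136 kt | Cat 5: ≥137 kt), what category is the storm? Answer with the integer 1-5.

ΔP = 1012 − 941 = 71 hPa.
V ≈ 5.98 × 71^0.631 = 5.98 × 14.73 ≈ 88 kt.
88 kt falls in the Category 2 band.

2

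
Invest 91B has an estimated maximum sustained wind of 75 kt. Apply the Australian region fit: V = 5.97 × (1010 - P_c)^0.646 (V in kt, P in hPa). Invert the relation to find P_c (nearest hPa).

960 hPa

ΔP = (V / 5.97)^(1/0.646) = (75/5.97)^1.548.
75/5.97 = 12.563; 12.563^1.548 ≈ 50.28 hPa.
P_c = 1010 − 50.28 = 959.72 ≈ 960 hPa.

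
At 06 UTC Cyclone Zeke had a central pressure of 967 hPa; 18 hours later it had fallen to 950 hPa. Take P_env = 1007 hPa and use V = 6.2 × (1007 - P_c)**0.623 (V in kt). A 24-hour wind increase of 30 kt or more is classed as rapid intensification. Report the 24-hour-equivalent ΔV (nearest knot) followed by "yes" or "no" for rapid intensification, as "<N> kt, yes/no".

V₁: ΔP = 40, V ≈ 6.2 × 40^0.623 ≈ 61.73 kt.
V₂: ΔP = 57, V ≈ 6.2 × 57^0.623 ≈ 76.97 kt.
ΔV over 18 h = 15.24 kt → 24 h equivalent = 15.24 × 24/18 ≈ 20.32 kt.
20 kt < 30 kt ⇒ not rapid intensification.

20 kt, no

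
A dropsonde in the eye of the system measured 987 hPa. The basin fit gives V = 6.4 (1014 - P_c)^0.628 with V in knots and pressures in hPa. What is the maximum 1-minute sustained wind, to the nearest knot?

51 kt

ΔP = 1014 − 987 = 27 hPa.
27^0.628 ≈ 7.923.
V ≈ 6.4 × 7.923 ≈ 50.7 kt.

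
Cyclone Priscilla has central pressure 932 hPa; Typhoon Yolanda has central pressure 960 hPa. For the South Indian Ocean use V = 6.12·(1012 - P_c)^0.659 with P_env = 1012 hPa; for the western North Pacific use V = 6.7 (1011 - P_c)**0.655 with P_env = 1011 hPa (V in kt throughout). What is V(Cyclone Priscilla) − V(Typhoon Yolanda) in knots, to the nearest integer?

Cyclone Priscilla: ΔP = 80; V ≈ 6.12 × 80^0.659 ≈ 109.87 kt.
Typhoon Yolanda: ΔP = 51; V ≈ 6.7 × 51^0.655 ≈ 88.01 kt.
Difference ≈ 109.87 − 88.01 = 21.86 → 22 kt.

22 kt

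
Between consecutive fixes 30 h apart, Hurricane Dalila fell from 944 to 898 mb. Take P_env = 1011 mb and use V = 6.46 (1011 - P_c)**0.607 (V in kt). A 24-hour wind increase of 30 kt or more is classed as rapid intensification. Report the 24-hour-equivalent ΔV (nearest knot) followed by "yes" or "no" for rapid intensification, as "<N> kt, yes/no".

V₁: ΔP = 67, V ≈ 6.46 × 67^0.607 ≈ 82.92 kt.
V₂: ΔP = 113, V ≈ 6.46 × 113^0.607 ≈ 113.88 kt.
ΔV over 30 h = 30.96 kt → 24 h equivalent = 30.96 × 24/30 ≈ 24.77 kt.
25 kt < 30 kt ⇒ not rapid intensification.

25 kt, no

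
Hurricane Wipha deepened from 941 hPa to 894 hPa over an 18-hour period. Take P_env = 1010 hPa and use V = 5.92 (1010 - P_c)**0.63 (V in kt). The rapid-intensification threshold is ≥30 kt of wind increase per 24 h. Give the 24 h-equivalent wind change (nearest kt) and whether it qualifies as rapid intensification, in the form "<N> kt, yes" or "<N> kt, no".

V₁: ΔP = 69, V ≈ 5.92 × 69^0.63 ≈ 85.27 kt.
V₂: ΔP = 116, V ≈ 5.92 × 116^0.63 ≈ 118.29 kt.
ΔV over 18 h = 33.02 kt → 24 h equivalent = 33.02 × 24/18 ≈ 44.03 kt.
44 kt ≥ 30 kt ⇒ rapid intensification.

44 kt, yes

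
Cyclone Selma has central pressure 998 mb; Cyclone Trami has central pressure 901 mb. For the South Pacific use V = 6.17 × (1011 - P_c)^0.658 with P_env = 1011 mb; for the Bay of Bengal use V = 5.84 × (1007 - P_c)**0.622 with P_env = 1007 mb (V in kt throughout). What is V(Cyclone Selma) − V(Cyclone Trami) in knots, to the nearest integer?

Cyclone Selma: ΔP = 13; V ≈ 6.17 × 13^0.658 ≈ 33.36 kt.
Cyclone Trami: ΔP = 106; V ≈ 5.84 × 106^0.622 ≈ 106.21 kt.
Difference ≈ 33.36 − 106.21 = -72.85 → -73 kt.

-73 kt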